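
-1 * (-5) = 5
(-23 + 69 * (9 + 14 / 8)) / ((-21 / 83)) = -238625 / 84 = -2840.77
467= 467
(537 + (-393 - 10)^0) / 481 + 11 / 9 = 10133 / 4329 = 2.34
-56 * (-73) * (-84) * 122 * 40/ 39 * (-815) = 455246220800/ 13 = 35018940061.54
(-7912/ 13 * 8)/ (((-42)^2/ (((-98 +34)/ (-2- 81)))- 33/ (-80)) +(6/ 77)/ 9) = -146213760/ 68711903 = -2.13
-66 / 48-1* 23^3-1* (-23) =-97163 / 8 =-12145.38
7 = 7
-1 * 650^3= -274625000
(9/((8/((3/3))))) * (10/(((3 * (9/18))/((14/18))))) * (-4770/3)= -9275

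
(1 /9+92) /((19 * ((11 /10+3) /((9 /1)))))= 8290 /779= 10.64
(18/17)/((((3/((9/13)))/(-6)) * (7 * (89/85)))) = -1620/8099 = -0.20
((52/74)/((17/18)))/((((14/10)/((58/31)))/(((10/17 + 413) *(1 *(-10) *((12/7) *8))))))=-916077427200/16242667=-56399.45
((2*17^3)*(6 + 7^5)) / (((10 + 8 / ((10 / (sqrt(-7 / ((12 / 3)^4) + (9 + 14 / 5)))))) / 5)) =16520453800000 / 184931 - 16520453800*sqrt(75345) / 184931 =64811995.92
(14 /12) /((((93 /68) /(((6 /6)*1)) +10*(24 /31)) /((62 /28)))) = 16337 /57609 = 0.28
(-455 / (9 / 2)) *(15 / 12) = -126.39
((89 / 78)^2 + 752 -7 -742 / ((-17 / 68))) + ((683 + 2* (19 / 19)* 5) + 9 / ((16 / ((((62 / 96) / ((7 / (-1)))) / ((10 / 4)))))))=4407.28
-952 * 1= -952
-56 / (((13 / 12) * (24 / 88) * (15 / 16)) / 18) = -236544 / 65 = -3639.14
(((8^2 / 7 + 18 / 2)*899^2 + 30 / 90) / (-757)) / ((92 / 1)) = -76981147 / 365631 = -210.54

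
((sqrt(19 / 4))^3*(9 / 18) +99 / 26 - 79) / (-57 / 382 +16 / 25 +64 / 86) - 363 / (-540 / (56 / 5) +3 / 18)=-354765902416 / 6652168497 +3901175*sqrt(19) / 4057128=-49.14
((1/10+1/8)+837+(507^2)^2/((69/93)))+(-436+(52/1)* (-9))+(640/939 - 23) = 76934141929622333/863880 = 89056514712.25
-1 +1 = 0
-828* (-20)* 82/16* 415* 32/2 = 563536800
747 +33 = 780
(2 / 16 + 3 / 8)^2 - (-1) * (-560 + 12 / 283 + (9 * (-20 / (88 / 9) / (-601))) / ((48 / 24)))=-1047135566 / 1870913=-559.69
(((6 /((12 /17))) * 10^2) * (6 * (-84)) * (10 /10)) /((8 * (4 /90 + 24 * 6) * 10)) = -34425 /926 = -37.18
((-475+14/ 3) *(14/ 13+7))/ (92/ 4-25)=49385/ 26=1899.42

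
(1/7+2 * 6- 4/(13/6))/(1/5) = 4685/91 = 51.48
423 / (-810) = -47 / 90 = -0.52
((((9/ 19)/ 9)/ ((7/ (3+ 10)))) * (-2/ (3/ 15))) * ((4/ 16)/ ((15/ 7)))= -0.11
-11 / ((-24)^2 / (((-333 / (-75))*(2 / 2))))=-407 / 4800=-0.08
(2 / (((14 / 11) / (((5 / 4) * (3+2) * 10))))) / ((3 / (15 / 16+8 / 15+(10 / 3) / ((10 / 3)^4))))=49.04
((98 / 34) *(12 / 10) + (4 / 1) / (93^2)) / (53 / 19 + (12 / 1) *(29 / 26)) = 628157062 / 2936984175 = 0.21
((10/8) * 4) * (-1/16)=-0.31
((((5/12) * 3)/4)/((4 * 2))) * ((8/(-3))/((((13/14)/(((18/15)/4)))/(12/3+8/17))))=-0.15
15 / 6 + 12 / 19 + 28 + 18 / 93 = 36901 / 1178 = 31.33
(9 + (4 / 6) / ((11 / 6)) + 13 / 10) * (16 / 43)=9384 / 2365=3.97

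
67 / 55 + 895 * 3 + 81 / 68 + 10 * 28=11098111 / 3740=2967.41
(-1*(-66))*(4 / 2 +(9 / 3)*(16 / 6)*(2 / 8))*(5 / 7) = 1320 / 7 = 188.57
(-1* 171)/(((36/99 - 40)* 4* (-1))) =-1881/1744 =-1.08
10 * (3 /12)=2.50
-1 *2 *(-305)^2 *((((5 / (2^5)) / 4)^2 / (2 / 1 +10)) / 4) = -2325625 / 393216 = -5.91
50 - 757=-707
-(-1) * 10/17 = 10/17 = 0.59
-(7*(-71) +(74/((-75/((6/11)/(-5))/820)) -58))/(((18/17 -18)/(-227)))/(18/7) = 3467199589/1425600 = 2432.10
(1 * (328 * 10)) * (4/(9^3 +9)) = 160/9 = 17.78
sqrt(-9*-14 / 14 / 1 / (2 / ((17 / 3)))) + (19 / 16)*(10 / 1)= sqrt(102) / 2 + 95 / 8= 16.92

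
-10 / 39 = -0.26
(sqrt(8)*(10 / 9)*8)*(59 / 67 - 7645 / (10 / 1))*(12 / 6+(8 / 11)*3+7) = -335626000*sqrt(2) / 2211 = -214675.19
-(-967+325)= 642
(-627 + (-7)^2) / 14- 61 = -716 / 7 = -102.29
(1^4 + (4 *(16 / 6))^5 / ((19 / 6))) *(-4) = -268441612 / 1539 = -174426.00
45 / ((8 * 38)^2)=45 / 92416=0.00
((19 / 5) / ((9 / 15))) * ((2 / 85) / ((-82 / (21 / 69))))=-133 / 240465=-0.00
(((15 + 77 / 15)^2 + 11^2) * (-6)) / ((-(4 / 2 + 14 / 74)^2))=324258602 / 492075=658.96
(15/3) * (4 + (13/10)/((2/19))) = 327/4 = 81.75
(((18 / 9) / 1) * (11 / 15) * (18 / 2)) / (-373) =-66 / 1865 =-0.04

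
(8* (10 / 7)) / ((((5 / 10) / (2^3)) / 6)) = 1097.14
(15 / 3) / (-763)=-5 / 763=-0.01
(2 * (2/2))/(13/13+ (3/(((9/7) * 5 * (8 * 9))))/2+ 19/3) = 4320/15847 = 0.27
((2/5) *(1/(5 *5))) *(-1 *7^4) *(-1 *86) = 412972/125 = 3303.78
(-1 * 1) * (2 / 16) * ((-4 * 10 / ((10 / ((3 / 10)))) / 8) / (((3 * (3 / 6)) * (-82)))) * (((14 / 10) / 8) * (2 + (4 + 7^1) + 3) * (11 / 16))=-77 / 262400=-0.00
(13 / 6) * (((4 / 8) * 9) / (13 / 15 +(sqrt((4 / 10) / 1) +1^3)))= 4095 / 694-1755 * sqrt(10) / 2776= 3.90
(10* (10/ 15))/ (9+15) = 5/ 18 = 0.28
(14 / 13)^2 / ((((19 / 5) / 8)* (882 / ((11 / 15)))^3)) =0.00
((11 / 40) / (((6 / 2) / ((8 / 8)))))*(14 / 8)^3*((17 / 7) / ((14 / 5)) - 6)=-2.52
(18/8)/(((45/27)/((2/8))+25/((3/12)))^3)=243/131072000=0.00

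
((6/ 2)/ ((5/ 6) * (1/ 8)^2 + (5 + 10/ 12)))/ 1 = 1152/ 2245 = 0.51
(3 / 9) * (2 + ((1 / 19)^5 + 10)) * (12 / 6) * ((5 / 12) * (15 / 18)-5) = -9953918315 / 267418692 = -37.22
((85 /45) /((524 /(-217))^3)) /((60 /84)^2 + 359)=-8511854729 /22810965728256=-0.00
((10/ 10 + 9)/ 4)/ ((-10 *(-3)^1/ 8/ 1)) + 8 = 26/ 3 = 8.67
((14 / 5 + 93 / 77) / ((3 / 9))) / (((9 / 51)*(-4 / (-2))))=26231 / 770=34.07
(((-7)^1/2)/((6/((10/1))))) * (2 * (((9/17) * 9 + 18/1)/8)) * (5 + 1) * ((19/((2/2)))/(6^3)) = -28595/1632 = -17.52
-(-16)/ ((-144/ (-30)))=10/ 3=3.33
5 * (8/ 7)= 5.71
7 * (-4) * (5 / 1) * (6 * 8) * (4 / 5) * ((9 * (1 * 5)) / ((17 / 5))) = -1209600 / 17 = -71152.94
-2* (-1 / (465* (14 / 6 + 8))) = 2 / 4805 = 0.00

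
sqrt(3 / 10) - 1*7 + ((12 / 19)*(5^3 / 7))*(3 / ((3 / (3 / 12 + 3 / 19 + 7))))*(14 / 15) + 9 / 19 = sqrt(30) / 10 + 25794 / 361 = 72.00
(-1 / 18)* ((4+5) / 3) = -1 / 6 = -0.17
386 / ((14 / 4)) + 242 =2466 / 7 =352.29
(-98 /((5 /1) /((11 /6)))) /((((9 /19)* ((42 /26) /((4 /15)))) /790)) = -12020008 /1215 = -9893.01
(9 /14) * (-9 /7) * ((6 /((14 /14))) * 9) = -2187 /49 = -44.63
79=79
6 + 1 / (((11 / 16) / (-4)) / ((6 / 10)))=138 / 55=2.51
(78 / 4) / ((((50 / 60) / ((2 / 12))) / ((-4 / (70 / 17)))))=-663 / 175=-3.79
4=4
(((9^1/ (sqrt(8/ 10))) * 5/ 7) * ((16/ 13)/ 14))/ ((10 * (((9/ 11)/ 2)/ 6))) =264 * sqrt(5)/ 637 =0.93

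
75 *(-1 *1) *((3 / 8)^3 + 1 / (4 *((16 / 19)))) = -13425 / 512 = -26.22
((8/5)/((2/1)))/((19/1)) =4/95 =0.04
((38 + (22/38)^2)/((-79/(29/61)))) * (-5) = 2006655/1739659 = 1.15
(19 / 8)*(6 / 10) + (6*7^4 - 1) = 576257 / 40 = 14406.42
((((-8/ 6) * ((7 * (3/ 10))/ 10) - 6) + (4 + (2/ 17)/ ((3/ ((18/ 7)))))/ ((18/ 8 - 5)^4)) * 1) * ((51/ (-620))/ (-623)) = -0.00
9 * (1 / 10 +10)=90.90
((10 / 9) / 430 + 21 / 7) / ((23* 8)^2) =0.00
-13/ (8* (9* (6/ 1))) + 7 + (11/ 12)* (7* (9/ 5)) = 40003/ 2160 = 18.52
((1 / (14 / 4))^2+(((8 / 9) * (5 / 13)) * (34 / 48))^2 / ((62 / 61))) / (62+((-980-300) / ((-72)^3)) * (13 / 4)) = 208597492 / 92839276439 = 0.00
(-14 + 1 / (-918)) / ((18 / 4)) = -12853 / 4131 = -3.11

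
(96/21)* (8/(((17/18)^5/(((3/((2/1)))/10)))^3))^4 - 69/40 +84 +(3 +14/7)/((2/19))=119111762290255548656134101119872394591211510671731622421532854929689029339633065380301/917832351954509727814741195233125436221393019755914392388380761212844128138671875000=129.78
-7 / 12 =-0.58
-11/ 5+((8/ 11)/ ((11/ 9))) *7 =1189/ 605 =1.97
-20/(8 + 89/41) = -820/417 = -1.97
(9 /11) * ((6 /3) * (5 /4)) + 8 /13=761 /286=2.66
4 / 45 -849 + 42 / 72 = -152699 / 180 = -848.33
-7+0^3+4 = -3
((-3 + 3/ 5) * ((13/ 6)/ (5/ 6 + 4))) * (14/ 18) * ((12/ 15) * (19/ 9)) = -1.41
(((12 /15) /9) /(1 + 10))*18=8 /55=0.15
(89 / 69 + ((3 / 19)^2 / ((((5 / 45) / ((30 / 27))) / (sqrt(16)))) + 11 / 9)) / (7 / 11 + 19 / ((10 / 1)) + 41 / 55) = 28846400 / 26976447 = 1.07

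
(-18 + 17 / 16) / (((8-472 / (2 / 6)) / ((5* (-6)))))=-4065 / 11264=-0.36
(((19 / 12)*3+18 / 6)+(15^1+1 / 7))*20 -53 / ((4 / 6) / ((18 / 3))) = -134 / 7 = -19.14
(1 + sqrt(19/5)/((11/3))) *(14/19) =42 *sqrt(95)/1045 + 14/19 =1.13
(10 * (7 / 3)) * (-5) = -350 / 3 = -116.67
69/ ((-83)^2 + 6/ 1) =69/ 6895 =0.01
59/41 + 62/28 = 2097/574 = 3.65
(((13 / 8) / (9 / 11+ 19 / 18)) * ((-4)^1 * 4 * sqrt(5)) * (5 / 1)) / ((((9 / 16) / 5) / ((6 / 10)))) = -137280 * sqrt(5) / 371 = -827.41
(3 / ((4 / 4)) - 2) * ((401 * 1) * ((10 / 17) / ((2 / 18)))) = 36090 / 17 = 2122.94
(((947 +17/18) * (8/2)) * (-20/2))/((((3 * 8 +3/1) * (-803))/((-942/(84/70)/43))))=-267889100/8390547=-31.93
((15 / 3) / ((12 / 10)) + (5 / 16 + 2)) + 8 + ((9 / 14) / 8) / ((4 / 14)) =14.76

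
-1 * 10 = -10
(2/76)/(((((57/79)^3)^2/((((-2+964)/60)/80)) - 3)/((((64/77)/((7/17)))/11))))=-63607235961446944/30242707075873137153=-0.00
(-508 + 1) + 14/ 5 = -2521/ 5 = -504.20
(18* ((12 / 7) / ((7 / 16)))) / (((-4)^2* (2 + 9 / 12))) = 864 / 539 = 1.60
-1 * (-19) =19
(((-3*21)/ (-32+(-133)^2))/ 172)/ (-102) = 21/ 103258136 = 0.00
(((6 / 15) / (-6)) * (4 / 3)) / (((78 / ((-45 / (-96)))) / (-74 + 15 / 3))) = 23 / 624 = 0.04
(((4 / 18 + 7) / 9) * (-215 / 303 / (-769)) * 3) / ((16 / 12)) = 13975 / 8388252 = 0.00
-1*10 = -10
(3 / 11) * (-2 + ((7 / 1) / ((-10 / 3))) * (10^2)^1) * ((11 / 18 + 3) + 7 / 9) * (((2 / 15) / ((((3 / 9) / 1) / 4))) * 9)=-200976 / 55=-3654.11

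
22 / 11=2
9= 9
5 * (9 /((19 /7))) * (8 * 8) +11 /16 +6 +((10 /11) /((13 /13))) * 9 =3597883 /3344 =1075.92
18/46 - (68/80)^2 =-3047/9200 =-0.33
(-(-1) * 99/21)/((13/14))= 5.08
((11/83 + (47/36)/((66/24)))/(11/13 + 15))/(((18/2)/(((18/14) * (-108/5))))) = -77844/658273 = -0.12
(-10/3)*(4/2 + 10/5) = -13.33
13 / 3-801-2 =-2396 / 3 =-798.67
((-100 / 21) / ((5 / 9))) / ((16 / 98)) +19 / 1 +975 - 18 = 1847 / 2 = 923.50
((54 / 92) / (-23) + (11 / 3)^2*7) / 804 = 895883 / 7655688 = 0.12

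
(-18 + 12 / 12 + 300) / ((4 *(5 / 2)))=283 / 10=28.30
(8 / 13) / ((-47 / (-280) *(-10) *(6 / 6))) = -224 / 611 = -0.37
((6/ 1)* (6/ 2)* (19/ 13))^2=116964/ 169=692.09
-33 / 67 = -0.49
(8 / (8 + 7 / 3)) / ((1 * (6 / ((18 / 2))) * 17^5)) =36 / 44015567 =0.00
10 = 10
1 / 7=0.14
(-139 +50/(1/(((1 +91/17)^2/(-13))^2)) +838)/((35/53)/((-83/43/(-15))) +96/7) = 171094776907481/2730457423707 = 62.66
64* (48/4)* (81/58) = 31104/29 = 1072.55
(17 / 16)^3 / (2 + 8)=4913 / 40960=0.12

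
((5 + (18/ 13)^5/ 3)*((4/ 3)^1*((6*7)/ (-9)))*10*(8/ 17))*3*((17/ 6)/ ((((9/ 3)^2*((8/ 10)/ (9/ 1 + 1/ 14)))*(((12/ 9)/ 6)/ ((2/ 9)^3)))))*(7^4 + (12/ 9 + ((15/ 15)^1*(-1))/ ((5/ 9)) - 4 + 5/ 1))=-249030.61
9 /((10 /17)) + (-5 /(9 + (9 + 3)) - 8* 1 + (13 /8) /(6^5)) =15376199 /2177280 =7.06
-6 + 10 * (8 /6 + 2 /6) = 32 /3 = 10.67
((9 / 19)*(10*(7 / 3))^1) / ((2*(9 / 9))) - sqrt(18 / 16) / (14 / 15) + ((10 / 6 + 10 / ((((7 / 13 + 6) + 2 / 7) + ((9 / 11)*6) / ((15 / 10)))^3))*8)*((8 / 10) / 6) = 430450967194177 / 58849347617451 - 45*sqrt(2) / 56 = 6.18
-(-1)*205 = 205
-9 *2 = -18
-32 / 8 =-4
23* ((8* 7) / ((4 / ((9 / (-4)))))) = -1449 / 2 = -724.50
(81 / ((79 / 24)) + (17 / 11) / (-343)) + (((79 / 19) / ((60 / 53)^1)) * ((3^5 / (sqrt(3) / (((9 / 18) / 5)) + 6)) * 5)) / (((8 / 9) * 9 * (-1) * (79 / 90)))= 14152110649 / 362449472 - 321975 * sqrt(3) / 13376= -2.65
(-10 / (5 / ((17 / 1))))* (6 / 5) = -204 / 5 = -40.80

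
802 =802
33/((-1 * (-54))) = 0.61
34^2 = 1156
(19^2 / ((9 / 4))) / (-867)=-1444 / 7803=-0.19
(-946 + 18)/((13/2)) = -1856/13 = -142.77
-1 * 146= -146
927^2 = 859329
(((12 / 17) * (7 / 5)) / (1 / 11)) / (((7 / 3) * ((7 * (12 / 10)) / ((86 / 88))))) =0.54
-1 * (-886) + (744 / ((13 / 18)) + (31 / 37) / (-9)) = 8294627 / 4329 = 1916.06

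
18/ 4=9/ 2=4.50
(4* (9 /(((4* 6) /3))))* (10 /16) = 45 /16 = 2.81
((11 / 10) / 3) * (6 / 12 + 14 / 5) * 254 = 15367 / 50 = 307.34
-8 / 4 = -2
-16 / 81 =-0.20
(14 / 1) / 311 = 14 / 311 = 0.05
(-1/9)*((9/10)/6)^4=-9/160000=-0.00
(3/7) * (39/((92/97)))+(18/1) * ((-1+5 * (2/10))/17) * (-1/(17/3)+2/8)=11349/644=17.62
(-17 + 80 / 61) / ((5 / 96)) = -91872 / 305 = -301.22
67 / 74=0.91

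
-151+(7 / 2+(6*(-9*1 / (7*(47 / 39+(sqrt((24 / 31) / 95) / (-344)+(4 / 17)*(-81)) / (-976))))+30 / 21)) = -58357414189337826933785 / 382996612855536194102+1992365833536*sqrt(17670) / 191498306427768097051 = -152.37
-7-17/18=-143/18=-7.94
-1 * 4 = -4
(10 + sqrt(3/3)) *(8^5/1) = 360448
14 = 14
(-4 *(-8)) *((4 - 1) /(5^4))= 96 /625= 0.15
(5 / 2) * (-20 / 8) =-25 / 4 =-6.25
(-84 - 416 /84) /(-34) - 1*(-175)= 63409 /357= 177.62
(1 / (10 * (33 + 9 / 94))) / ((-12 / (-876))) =3431 / 15555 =0.22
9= 9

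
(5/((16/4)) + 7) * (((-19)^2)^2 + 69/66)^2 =24660529191675/176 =140116643134.52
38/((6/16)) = 304/3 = 101.33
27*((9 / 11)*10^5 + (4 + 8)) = 2209414.91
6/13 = 0.46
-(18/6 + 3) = -6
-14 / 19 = -0.74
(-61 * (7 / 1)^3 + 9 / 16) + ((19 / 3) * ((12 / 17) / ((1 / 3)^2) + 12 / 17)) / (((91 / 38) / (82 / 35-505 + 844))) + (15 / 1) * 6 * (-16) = -213116263 / 13328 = -15990.12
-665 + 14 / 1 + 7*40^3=447349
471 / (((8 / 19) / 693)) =6201657 / 8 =775207.12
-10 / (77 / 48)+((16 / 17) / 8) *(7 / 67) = -545642 / 87703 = -6.22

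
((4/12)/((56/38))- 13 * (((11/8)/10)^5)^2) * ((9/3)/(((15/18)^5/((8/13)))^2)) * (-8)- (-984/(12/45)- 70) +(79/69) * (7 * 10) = 62484097447736333505426425813/16325400000000000000000000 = 3827.42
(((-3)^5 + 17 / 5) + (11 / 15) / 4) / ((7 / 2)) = -2873 / 42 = -68.40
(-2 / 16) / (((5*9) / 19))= -19 / 360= -0.05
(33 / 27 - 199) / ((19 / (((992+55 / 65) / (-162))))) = 11487230 / 180063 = 63.80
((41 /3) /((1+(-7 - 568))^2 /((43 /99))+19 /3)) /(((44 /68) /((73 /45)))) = 2187883 /48438318555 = 0.00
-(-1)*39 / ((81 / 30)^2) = 1300 / 243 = 5.35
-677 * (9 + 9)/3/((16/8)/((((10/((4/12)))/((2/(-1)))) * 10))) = 304650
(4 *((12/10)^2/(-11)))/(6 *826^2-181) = -144/1125705625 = -0.00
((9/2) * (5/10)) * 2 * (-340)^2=520200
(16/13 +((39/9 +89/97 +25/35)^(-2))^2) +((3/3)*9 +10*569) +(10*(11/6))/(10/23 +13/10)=1937235906648358063746662/339223230854348365161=5710.80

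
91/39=7/3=2.33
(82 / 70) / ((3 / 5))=41 / 21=1.95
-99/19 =-5.21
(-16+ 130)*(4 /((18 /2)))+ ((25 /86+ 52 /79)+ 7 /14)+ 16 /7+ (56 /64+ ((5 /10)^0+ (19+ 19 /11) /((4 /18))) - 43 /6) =297942507 /2092552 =142.38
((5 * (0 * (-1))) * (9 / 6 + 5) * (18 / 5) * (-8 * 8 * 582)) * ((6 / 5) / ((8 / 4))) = 0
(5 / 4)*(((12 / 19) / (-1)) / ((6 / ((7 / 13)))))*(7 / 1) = -245 / 494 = -0.50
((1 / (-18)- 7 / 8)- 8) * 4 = -643 / 18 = -35.72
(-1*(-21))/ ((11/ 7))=147/ 11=13.36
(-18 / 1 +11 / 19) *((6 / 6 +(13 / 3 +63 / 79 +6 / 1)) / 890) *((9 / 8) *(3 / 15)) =-114195 / 2137424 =-0.05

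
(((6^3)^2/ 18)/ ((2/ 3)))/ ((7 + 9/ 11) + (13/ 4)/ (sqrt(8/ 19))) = 470790144/ 558157-48926592 * sqrt(38)/ 558157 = 303.12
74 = 74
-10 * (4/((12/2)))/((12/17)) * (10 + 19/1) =-2465/9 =-273.89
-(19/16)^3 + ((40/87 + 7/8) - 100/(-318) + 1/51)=-1835633/321073152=-0.01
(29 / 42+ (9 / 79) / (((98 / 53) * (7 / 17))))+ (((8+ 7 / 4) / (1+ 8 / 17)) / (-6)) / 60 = 267183563 / 325164000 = 0.82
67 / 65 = 1.03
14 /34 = 7 /17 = 0.41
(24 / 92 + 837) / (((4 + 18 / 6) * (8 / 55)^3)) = 457697625 / 11776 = 38866.99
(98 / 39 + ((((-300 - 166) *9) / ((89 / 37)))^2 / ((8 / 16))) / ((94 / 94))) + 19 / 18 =11269545682147 / 1853514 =6080097.42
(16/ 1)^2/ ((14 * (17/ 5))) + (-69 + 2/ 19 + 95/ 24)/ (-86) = 6.13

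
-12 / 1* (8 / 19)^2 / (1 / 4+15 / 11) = -33792 / 25631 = -1.32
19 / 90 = 0.21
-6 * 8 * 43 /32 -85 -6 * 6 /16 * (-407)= 766.25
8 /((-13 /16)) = -128 /13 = -9.85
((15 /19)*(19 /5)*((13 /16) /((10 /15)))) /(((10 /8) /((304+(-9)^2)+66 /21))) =317889 /280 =1135.32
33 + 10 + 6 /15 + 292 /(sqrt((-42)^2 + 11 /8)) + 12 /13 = 584 * sqrt(28246) /14123 + 2881 /65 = 51.27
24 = 24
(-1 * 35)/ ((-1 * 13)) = 35/ 13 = 2.69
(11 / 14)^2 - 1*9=-1643 / 196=-8.38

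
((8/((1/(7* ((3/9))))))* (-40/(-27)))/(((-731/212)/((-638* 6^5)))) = 29085450240/731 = 39788577.62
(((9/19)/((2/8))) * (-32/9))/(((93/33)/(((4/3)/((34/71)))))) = -199936/30039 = -6.66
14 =14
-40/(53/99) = -3960/53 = -74.72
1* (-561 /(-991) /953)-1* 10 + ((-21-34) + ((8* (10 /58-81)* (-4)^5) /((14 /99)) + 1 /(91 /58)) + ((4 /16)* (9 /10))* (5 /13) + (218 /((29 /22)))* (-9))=93327279005232277 /19938658376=4680720.10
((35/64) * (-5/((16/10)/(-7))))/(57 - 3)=6125/27648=0.22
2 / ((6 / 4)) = 4 / 3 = 1.33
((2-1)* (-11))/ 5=-11/ 5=-2.20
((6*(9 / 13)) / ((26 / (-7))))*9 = -1701 / 169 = -10.07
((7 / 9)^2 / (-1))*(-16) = 784 / 81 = 9.68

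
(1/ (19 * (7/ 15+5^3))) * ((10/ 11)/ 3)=0.00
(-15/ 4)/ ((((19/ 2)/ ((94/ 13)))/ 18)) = -12690/ 247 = -51.38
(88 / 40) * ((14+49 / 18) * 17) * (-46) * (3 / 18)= -1294601 / 270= -4794.82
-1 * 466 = -466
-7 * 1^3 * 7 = -49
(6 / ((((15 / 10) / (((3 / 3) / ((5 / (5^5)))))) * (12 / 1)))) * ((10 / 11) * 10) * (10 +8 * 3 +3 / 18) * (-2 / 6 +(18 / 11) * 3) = 967343750 / 3267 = 296095.42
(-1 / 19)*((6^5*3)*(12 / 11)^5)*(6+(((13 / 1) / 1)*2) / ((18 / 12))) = -135444234240 / 3059969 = -44263.27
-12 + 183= 171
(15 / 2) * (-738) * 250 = -1383750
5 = 5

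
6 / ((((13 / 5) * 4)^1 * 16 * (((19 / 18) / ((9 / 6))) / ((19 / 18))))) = 0.05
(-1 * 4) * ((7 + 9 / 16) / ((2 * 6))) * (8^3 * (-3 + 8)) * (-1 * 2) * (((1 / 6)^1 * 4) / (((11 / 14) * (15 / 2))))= 39424 / 27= 1460.15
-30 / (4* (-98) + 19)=30 / 373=0.08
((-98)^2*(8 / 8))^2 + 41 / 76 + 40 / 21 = 92236818.44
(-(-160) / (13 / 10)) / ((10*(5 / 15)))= 480 / 13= 36.92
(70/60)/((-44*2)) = -7/528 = -0.01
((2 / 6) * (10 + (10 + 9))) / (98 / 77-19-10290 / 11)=-319 / 31455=-0.01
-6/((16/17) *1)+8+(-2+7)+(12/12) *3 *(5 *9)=1133/8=141.62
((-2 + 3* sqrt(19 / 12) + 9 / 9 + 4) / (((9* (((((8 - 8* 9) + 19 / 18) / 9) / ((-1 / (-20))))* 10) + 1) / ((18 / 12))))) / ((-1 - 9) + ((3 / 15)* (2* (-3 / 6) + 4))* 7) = 405 / 6570878 + 135* sqrt(57) / 13141756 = 0.00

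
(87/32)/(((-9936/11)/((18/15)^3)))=-957/184000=-0.01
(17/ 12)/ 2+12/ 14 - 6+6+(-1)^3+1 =263/ 168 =1.57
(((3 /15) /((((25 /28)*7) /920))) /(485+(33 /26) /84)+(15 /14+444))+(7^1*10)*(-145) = -1199345525663 /123581850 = -9704.87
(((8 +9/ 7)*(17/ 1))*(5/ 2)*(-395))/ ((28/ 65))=-141854375/ 392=-361873.41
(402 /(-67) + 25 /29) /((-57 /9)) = 447 /551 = 0.81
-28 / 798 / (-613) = 2 / 34941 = 0.00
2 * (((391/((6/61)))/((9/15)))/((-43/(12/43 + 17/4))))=-92899645/66564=-1395.64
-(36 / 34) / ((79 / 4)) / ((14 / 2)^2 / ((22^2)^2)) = -16866432 / 65807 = -256.30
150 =150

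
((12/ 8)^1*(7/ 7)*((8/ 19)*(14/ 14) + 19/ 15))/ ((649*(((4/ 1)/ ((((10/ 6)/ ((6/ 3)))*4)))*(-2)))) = -481/ 295944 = -0.00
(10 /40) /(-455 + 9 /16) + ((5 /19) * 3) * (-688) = -75036796 /138149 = -543.16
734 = 734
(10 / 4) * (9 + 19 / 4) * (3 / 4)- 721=-22247 / 32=-695.22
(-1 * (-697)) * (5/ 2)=3485/ 2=1742.50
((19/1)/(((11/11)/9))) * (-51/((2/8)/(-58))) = 2023272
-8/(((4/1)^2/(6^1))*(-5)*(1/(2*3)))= 18/5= 3.60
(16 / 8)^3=8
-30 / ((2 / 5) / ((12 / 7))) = -900 / 7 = -128.57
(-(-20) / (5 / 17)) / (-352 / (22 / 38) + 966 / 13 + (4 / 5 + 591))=1.17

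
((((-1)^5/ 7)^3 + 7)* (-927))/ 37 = -2224800/ 12691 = -175.31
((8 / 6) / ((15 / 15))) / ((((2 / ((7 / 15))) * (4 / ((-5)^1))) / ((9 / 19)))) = -7 / 38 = -0.18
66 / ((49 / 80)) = 5280 / 49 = 107.76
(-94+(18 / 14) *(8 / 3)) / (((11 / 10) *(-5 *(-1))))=-1268 / 77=-16.47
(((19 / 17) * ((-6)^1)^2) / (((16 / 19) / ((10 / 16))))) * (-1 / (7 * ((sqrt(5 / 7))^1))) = -3249 * sqrt(35) / 3808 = -5.05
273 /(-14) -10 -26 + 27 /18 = -54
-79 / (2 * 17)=-79 / 34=-2.32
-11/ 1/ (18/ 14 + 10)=-77/ 79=-0.97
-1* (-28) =28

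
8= 8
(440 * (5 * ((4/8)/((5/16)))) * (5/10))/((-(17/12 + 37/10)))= -105600/307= -343.97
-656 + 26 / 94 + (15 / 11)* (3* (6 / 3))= -334779 / 517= -647.54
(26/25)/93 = 26/2325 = 0.01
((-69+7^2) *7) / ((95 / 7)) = -196 / 19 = -10.32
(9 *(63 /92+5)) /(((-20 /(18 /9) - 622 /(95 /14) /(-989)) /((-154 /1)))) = 134596665 /169244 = 795.28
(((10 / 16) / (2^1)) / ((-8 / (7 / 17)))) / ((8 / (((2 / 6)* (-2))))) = 35 / 26112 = 0.00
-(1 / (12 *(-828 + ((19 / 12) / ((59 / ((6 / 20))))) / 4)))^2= -0.00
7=7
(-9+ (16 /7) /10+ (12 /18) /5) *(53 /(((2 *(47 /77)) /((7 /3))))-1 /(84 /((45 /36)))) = -1450761919 /1658160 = -874.92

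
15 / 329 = 0.05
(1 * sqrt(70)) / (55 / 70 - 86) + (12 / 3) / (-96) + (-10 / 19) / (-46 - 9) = -14 * sqrt(70) / 1193 - 161 / 5016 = -0.13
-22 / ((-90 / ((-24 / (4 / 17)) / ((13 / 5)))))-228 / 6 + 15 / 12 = -7229 / 156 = -46.34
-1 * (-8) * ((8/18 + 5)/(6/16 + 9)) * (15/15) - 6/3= 1786/675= 2.65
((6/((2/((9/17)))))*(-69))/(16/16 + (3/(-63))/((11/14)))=-61479/527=-116.66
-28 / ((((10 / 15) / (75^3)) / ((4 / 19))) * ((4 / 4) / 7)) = -496125000 / 19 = -26111842.11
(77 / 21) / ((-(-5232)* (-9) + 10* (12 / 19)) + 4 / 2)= -0.00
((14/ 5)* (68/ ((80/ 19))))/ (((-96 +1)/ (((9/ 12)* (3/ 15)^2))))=-357/ 25000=-0.01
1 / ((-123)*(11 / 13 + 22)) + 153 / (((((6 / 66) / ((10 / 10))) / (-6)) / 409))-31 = -150877158016 / 36531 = -4130113.00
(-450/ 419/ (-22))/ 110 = 45/ 101398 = 0.00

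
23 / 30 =0.77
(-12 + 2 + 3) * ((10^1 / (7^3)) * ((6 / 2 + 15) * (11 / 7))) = -1980 / 343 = -5.77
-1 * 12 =-12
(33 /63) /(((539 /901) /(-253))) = -227953 /1029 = -221.53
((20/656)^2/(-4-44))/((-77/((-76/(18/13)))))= -0.00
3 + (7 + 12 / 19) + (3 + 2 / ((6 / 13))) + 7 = 1423 / 57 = 24.96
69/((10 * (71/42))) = 1449/355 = 4.08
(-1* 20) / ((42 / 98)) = -140 / 3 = -46.67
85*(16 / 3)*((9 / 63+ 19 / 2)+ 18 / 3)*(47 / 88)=291635 / 77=3787.47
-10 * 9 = -90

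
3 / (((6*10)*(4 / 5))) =1 / 16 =0.06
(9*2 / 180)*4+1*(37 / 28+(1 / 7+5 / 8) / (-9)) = 589 / 360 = 1.64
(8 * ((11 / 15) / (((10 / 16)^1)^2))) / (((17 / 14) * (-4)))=-19712 / 6375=-3.09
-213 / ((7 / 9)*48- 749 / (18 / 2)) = 1917 / 413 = 4.64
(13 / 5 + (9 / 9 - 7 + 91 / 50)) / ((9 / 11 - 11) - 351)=869 / 198650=0.00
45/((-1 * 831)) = -15/277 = -0.05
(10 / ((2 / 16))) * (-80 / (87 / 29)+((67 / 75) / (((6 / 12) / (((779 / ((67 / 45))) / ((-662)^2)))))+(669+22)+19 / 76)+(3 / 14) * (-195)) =114634066916 / 2300781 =49823.98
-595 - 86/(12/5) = -3785/6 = -630.83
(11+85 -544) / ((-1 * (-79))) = -448 / 79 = -5.67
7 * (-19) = -133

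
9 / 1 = 9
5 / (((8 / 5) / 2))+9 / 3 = 37 / 4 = 9.25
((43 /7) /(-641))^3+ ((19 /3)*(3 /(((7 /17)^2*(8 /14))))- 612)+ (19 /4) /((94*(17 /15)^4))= -415.86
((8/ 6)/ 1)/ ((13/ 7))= 28/ 39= 0.72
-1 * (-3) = 3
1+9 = 10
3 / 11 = 0.27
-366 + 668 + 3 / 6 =605 / 2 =302.50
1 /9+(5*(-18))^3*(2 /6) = -2186999 /9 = -242999.89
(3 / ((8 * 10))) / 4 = 3 / 320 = 0.01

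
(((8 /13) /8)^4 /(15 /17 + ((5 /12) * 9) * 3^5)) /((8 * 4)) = 17 /14171968200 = 0.00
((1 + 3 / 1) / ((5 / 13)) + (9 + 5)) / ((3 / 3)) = 122 / 5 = 24.40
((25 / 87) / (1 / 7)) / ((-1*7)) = -0.29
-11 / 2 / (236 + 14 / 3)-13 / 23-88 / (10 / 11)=-16172263 / 166060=-97.39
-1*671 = -671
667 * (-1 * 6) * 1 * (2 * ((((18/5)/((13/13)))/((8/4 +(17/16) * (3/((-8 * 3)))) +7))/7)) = -18441216/39725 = -464.22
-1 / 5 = -0.20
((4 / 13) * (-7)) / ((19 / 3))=-84 / 247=-0.34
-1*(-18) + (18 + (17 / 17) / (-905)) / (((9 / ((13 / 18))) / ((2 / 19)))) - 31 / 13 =285490226 / 18106335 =15.77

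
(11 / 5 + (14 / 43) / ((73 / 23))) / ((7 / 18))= 650502 / 109865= 5.92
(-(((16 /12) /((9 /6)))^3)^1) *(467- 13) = -232448 /729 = -318.86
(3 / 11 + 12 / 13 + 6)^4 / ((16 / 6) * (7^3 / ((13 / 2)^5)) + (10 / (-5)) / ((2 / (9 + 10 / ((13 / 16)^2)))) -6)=-43724626267959 / 490375947017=-89.17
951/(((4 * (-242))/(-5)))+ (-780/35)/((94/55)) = -2588325/318472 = -8.13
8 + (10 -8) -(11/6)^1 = 49/6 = 8.17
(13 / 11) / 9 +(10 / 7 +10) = 8011 / 693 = 11.56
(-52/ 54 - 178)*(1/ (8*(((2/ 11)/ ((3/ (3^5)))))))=-3322/ 2187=-1.52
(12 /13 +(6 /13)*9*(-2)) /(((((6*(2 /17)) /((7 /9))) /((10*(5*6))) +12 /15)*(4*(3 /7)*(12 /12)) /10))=-1666000 /31057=-53.64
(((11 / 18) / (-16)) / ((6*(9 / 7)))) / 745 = -77 / 11586240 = -0.00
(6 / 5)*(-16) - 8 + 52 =124 / 5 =24.80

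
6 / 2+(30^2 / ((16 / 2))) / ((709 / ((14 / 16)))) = 35607 / 11344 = 3.14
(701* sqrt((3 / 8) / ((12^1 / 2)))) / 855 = 701 / 3420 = 0.20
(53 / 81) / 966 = 53 / 78246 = 0.00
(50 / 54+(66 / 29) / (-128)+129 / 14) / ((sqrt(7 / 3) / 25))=88769675* sqrt(21) / 2455488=165.67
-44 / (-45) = 44 / 45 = 0.98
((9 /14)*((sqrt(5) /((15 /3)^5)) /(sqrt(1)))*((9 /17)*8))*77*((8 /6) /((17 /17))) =4752*sqrt(5) /53125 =0.20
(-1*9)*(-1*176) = 1584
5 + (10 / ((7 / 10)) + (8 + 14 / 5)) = 1053 / 35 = 30.09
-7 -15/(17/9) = -254/17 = -14.94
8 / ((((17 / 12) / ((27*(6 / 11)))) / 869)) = 1228608 / 17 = 72271.06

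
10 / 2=5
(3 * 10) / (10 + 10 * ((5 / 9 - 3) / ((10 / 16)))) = -135 / 131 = -1.03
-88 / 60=-22 / 15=-1.47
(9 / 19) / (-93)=-3 / 589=-0.01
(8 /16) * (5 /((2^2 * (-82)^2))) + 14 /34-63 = -57234603 /914464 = -62.59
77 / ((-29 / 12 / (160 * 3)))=-443520 / 29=-15293.79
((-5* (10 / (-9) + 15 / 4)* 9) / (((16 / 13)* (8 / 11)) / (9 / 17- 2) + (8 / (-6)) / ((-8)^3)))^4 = 706258284530816160000000000000000 / 479194800005671290118561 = 1473843799.06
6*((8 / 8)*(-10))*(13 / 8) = -195 / 2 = -97.50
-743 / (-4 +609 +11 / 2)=-1486 / 1221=-1.22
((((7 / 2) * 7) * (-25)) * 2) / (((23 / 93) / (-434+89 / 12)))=2112978.53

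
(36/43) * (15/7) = 540/301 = 1.79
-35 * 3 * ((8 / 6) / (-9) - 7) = 6755 / 9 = 750.56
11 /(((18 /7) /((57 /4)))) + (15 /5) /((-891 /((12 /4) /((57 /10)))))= 2751823 /45144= 60.96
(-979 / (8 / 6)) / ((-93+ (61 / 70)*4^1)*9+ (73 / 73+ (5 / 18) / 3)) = 2775465 / 3041146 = 0.91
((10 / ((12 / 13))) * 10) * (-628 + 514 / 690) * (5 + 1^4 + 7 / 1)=-182860535 / 207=-883384.23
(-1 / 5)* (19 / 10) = -19 / 50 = -0.38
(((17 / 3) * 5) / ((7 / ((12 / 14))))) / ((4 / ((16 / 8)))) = 85 / 49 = 1.73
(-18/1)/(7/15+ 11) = -135/86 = -1.57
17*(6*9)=918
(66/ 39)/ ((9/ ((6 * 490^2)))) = 10564400/ 39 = 270882.05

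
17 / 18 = 0.94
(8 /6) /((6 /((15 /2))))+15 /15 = 8 /3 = 2.67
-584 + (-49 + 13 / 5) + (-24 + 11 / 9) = -29393 / 45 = -653.18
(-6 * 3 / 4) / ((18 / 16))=-4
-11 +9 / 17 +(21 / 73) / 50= -649343 / 62050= -10.46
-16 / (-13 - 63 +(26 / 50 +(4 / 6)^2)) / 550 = 72 / 185713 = 0.00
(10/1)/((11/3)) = 2.73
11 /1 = 11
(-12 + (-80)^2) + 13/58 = 6388.22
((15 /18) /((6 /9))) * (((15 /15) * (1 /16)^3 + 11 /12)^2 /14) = 634726445 /8455716864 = 0.08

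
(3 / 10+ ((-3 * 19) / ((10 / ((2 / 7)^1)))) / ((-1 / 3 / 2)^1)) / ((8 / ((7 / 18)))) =47 / 96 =0.49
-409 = -409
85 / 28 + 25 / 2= 15.54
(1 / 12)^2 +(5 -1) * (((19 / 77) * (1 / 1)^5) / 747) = 0.01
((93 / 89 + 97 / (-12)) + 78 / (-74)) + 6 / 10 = -1480357 / 197580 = -7.49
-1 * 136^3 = -2515456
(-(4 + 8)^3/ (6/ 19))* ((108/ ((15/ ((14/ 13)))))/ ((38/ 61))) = -4427136/ 65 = -68109.78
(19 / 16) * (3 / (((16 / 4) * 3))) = 19 / 64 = 0.30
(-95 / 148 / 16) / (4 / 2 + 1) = -95 / 7104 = -0.01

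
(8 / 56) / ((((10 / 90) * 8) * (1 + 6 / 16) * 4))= 9 / 308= 0.03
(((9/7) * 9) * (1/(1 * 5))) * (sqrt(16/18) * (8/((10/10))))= 432 * sqrt(2)/35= 17.46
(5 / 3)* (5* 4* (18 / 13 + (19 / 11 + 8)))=158900 / 429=370.40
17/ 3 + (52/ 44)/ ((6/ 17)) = 595/ 66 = 9.02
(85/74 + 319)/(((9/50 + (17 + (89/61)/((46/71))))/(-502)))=-69523806025/8406104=-8270.63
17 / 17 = 1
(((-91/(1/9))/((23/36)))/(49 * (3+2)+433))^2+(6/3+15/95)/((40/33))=27491266713/5133648760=5.36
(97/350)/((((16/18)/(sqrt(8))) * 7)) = 873 * sqrt(2)/9800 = 0.13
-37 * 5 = -185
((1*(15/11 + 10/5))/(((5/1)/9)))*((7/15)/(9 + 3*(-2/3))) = 111/275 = 0.40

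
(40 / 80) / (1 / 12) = 6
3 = 3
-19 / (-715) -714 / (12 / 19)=-1616577 / 1430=-1130.47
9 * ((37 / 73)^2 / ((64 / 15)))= 184815 / 341056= 0.54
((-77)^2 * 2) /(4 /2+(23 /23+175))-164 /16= 20067 /356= 56.37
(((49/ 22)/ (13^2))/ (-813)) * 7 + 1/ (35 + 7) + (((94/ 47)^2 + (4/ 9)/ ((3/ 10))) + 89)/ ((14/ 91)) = 614.15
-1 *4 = -4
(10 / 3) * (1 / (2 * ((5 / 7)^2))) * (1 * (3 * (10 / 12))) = 49 / 6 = 8.17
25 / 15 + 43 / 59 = 424 / 177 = 2.40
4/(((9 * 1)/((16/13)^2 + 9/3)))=3052/1521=2.01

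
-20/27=-0.74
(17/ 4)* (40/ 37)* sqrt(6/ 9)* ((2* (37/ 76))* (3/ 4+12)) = 1445* sqrt(6)/ 76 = 46.57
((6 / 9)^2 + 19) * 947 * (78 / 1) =4308850 / 3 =1436283.33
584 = 584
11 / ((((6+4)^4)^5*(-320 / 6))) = -33 / 16000000000000000000000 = -0.00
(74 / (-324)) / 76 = -37 / 12312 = -0.00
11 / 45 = 0.24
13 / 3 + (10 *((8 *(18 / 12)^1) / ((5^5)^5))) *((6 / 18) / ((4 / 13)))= 774860382080078203 / 178813934326171875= 4.33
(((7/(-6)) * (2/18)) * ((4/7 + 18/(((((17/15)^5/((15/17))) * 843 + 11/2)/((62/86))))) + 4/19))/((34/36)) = -61414421652716/566966177484801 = -0.11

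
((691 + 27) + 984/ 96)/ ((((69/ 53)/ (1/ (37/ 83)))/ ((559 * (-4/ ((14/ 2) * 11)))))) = -2387728811/ 65527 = -36438.85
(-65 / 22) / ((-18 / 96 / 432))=74880 / 11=6807.27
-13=-13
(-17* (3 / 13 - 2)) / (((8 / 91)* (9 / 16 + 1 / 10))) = 27370 / 53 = 516.42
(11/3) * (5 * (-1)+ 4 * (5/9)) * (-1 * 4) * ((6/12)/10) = 55/27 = 2.04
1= 1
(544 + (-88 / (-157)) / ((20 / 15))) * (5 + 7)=1025688 / 157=6533.04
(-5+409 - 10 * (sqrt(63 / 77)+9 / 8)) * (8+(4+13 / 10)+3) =256073 / 40 - 489 * sqrt(11) / 11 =6254.39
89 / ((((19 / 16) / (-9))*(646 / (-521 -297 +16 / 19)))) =99490608 / 116603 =853.24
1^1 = 1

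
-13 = -13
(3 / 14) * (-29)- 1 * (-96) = 1257 / 14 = 89.79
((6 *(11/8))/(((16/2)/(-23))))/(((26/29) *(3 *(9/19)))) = -18.62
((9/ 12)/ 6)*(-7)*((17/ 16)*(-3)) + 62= 8293/ 128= 64.79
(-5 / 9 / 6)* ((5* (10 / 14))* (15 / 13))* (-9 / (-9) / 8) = -625 / 13104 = -0.05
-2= -2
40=40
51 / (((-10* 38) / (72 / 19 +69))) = -70533 / 7220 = -9.77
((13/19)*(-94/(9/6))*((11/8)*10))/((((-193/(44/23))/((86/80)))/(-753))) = -797937283/168682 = -4730.42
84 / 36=7 / 3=2.33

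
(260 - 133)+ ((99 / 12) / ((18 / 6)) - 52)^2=40841 / 16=2552.56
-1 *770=-770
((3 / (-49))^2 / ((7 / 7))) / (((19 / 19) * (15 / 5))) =3 / 2401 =0.00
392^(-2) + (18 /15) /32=28817 /768320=0.04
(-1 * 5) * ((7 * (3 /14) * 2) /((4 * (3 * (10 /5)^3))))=-0.16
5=5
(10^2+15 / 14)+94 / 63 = 12923 / 126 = 102.56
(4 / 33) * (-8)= -32 / 33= -0.97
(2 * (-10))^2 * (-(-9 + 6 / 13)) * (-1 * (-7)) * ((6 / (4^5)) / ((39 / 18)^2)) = 524475 / 17576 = 29.84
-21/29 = -0.72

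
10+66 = 76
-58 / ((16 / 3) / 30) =-326.25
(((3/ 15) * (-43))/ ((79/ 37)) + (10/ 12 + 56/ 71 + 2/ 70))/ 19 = -2800093/ 22379910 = -0.13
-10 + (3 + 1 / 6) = -41 / 6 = -6.83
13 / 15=0.87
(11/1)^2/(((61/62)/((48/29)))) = 360096/1769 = 203.56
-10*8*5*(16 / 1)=-6400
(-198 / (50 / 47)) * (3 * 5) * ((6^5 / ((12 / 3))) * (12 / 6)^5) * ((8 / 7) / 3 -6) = 34155551232 / 35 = 975872892.34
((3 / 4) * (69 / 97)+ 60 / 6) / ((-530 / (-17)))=69479 / 205640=0.34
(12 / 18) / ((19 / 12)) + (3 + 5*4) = 445 / 19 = 23.42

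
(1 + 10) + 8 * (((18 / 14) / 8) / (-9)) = 76 / 7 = 10.86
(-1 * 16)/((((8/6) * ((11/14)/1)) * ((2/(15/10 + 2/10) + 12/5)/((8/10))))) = -714/209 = -3.42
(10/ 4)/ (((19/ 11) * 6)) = 55/ 228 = 0.24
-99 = -99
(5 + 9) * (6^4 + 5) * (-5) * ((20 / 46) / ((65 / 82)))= -14935480 / 299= -49951.44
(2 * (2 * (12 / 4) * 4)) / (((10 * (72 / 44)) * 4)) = 0.73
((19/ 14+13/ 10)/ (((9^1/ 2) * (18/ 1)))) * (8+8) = 496/ 945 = 0.52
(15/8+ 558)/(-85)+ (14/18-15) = -127351/6120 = -20.81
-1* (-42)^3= 74088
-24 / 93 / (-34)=4 / 527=0.01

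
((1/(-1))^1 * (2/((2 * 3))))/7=-1/21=-0.05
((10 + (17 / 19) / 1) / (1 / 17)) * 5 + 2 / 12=105589 / 114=926.22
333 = 333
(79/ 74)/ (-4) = -0.27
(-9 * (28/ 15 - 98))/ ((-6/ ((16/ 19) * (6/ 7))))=-9888/ 95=-104.08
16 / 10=8 / 5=1.60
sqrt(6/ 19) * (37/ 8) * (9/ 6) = 111 * sqrt(114)/ 304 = 3.90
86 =86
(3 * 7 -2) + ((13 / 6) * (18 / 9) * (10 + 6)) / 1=265 / 3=88.33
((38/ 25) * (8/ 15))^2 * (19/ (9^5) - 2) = -10912388864/ 8303765625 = -1.31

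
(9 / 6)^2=9 / 4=2.25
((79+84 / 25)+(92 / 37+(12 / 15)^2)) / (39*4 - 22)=3163 / 4958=0.64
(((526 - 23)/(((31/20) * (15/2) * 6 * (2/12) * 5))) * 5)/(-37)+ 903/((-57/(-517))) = 535401641/65379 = 8189.20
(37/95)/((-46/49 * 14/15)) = -777/1748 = -0.44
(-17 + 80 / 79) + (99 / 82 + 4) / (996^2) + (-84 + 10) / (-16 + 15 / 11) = -11310002713531 / 1034631023328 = -10.93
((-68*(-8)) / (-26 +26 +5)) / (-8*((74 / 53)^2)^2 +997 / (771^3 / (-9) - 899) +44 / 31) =-6776295923462149952 / 1805151116065590095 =-3.75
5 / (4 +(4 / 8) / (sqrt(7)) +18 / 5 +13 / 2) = 24675 / 69571 - 125 *sqrt(7) / 69571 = 0.35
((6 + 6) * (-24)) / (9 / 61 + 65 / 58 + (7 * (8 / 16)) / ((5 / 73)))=-849120 / 154399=-5.50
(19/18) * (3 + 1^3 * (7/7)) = 38/9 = 4.22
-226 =-226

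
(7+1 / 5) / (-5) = -36 / 25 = -1.44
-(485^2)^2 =-55330800625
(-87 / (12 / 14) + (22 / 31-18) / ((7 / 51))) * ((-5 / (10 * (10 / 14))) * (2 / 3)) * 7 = 743.08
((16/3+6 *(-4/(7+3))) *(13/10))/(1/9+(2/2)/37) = 15873/575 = 27.61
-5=-5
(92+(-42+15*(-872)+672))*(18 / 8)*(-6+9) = -166833 / 2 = -83416.50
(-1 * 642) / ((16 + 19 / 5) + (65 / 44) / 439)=-62004360 / 1912609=-32.42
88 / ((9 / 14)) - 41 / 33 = 13429 / 99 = 135.65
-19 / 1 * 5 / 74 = -95 / 74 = -1.28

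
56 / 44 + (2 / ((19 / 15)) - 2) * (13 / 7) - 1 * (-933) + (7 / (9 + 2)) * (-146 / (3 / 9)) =957919 / 1463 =654.76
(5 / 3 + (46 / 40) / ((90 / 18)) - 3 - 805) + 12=-238231 / 300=-794.10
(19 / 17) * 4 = 76 / 17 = 4.47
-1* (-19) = 19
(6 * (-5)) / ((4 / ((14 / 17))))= -105 / 17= -6.18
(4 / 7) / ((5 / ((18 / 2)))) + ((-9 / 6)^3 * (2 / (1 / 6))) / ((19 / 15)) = -41157 / 1330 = -30.95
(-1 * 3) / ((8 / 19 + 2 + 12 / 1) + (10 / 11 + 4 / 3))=-1881 / 10448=-0.18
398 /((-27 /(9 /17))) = -398 /51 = -7.80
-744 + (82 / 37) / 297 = -8175734 / 10989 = -743.99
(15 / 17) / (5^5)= 3 / 10625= 0.00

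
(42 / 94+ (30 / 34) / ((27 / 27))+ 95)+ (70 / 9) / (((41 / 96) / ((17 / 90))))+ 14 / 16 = 712151939 / 7075944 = 100.64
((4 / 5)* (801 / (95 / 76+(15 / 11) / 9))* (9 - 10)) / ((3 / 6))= -845856 / 925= -914.44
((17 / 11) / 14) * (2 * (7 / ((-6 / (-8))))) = 68 / 33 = 2.06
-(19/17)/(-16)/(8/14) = 133/1088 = 0.12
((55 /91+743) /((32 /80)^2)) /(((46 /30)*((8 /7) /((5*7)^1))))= 92824.26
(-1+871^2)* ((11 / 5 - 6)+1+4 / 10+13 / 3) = 1466704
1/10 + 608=6081/10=608.10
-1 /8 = -0.12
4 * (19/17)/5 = 76/85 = 0.89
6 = 6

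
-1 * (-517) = 517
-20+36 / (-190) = -20.19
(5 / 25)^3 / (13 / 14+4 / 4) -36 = -121486 / 3375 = -36.00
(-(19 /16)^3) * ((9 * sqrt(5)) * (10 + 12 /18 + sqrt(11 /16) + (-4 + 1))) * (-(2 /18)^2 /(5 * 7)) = 6859 * sqrt(55) /5160960 + 157757 * sqrt(5) /3870720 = 0.10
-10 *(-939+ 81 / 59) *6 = 3319200 / 59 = 56257.63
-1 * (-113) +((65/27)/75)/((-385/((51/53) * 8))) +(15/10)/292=181793744113/1608730200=113.00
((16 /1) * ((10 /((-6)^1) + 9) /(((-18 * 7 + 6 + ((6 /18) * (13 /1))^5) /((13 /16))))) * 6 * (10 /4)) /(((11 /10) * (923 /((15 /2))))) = 0.01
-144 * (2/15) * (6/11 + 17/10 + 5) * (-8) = 1112.90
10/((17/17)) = 10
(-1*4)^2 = 16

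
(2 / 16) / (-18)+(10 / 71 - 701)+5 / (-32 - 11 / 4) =-996230525 / 1421136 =-701.01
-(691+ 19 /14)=-9693 /14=-692.36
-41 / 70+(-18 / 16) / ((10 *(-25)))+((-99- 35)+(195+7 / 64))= 3389577 / 56000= 60.53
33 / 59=0.56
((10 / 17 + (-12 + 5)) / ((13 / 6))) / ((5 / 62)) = -40548 / 1105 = -36.70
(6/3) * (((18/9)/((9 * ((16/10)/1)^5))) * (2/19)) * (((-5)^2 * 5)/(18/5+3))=0.08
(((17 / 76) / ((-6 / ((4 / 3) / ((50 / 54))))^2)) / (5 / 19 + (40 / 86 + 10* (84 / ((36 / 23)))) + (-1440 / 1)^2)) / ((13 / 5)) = 19737 / 8261029976875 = 0.00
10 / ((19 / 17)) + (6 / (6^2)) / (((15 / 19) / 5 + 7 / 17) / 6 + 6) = 2014177 / 224428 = 8.97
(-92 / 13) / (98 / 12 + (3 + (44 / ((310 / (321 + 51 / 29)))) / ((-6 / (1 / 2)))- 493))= 496248 / 34054813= 0.01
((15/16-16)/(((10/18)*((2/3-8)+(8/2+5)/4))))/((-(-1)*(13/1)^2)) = 6507/206180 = 0.03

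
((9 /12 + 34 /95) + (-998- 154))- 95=-473439 /380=-1245.89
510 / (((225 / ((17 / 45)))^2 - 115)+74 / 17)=24565 / 17080608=0.00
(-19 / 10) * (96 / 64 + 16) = -133 / 4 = -33.25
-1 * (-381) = 381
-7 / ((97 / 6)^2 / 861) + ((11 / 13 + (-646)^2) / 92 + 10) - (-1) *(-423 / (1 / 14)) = -15743259409 / 11253164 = -1399.01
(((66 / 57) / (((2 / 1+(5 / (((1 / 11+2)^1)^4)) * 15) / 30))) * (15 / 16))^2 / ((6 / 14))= 1119308701494493125 / 15873362173579024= 70.51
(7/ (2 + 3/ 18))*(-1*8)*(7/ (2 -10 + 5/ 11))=25872/ 1079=23.98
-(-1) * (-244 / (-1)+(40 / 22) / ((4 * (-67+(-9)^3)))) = 2136459 / 8756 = 244.00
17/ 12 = 1.42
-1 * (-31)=31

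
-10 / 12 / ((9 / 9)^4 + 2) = -5 / 18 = -0.28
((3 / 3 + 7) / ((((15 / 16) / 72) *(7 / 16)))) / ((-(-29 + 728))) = -16384 / 8155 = -2.01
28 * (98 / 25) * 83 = 227752 / 25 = 9110.08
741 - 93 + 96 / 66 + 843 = 16417 / 11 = 1492.45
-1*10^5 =-100000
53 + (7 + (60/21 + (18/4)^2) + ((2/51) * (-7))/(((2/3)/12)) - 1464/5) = -510829/2380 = -214.63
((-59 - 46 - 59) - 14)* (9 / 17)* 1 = -1602 / 17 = -94.24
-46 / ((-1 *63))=46 / 63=0.73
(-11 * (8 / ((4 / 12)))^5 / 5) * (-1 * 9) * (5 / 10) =394149888 / 5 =78829977.60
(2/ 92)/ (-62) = -1/ 2852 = -0.00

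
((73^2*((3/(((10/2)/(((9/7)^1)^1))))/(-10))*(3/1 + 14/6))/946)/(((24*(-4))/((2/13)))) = 15987/4304300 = 0.00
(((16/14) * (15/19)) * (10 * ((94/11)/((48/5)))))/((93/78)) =305500/45353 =6.74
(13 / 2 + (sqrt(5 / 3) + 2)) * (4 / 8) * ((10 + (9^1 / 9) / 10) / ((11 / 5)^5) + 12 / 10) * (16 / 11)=8992948 * sqrt(15) / 26573415 + 76440058 / 8857805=9.94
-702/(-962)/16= 27/592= 0.05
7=7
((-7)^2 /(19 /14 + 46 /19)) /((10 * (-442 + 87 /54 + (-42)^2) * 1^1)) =39102 /39906875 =0.00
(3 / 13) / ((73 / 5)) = 15 / 949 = 0.02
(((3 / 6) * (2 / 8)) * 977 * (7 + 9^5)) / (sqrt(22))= 3606107 * sqrt(22) / 11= 1537649.19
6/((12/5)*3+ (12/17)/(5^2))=425/512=0.83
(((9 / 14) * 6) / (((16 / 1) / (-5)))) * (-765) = 103275 / 112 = 922.10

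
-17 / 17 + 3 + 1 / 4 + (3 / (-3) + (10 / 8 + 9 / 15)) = 31 / 10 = 3.10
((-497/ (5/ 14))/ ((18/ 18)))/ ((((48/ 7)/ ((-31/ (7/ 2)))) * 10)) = 107849/ 600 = 179.75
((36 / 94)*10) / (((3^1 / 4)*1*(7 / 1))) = 240 / 329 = 0.73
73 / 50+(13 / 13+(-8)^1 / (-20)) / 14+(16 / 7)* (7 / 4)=139 / 25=5.56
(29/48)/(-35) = -29/1680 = -0.02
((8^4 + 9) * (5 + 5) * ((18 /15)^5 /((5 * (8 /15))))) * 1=4788072 /125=38304.58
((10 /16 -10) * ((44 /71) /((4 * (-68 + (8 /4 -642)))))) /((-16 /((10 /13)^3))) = -0.00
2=2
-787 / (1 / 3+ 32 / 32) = -2361 / 4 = -590.25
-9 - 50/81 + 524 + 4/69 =958403/1863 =514.44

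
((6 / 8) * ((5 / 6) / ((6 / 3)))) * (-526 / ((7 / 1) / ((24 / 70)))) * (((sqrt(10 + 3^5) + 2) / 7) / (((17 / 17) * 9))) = -263 * sqrt(253) / 2058 - 263 / 1029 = -2.29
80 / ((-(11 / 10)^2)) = -8000 / 121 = -66.12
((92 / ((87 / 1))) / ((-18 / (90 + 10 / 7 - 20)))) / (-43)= 23000 / 235683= 0.10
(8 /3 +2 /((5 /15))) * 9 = 78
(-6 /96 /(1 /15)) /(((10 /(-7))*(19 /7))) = 147 /608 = 0.24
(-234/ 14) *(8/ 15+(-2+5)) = -59.06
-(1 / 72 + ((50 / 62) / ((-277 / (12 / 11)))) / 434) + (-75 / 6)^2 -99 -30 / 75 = 419392628909 / 7378980840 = 56.84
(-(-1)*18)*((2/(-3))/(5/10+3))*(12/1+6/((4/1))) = -324/7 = -46.29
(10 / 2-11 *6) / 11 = -5.55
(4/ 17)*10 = 40/ 17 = 2.35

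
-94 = -94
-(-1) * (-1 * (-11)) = 11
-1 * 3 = -3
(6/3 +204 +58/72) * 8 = 14890/9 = 1654.44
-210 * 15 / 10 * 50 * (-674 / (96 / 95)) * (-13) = -1092511875 / 8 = -136563984.38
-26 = -26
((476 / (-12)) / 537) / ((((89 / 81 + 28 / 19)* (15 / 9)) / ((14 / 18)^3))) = -775523 / 95669235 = -0.01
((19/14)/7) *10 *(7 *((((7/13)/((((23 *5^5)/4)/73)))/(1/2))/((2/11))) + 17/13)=26205997/9156875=2.86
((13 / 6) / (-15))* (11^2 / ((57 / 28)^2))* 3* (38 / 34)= -616616 / 43605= -14.14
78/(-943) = -78/943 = -0.08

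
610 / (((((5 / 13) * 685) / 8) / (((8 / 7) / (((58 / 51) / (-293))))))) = -758387136 / 139055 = -5453.86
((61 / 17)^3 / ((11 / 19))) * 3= 12937917 / 54043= 239.40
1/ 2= 0.50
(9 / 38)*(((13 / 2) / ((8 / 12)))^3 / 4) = 54.88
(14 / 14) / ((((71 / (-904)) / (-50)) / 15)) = 678000 / 71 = 9549.30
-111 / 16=-6.94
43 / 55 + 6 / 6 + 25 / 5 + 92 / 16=2757 / 220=12.53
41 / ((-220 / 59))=-2419 / 220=-11.00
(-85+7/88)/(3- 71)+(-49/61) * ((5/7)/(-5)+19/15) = 0.35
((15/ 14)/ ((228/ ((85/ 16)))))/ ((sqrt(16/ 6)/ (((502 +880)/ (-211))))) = -293675*sqrt(6)/ 7184128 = -0.10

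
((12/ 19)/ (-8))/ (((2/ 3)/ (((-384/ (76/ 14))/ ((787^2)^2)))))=3024/ 138486082896121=0.00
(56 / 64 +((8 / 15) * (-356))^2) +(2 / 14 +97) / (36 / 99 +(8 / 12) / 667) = 36316.64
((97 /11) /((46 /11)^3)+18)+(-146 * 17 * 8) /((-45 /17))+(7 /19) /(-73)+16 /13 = 7520.50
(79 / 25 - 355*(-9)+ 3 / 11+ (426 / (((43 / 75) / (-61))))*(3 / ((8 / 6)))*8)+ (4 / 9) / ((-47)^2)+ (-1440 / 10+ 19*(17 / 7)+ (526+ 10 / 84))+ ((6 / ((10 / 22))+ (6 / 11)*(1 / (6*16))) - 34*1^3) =-21386433562339771 / 26330396400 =-812233.63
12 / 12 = 1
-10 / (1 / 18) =-180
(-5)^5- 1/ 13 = -40626/ 13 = -3125.08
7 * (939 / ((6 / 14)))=15337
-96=-96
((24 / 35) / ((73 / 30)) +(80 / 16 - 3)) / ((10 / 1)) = 583 / 2555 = 0.23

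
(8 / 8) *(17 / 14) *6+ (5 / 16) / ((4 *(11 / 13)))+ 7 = 70855 / 4928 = 14.38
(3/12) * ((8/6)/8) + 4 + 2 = 145/24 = 6.04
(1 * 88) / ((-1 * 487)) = -88 / 487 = -0.18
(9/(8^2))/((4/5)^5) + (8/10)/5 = 965269/1638400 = 0.59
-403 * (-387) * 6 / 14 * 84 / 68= 1403649 / 17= 82567.59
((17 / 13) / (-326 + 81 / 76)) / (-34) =38 / 321035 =0.00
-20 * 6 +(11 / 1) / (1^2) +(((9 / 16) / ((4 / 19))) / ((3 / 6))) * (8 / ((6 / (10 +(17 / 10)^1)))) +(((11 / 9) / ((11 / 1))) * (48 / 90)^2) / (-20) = -4153531 / 162000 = -25.64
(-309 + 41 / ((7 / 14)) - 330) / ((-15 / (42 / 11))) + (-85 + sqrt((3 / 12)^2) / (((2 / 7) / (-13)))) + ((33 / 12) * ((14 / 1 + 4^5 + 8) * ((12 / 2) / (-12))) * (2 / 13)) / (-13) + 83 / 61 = 289340651 / 4535960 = 63.79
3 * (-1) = -3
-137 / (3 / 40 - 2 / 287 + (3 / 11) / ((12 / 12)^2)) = -17300360 / 43031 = -402.04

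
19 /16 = 1.19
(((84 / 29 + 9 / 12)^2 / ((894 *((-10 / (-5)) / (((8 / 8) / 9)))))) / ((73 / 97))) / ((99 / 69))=4928279 / 6439880128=0.00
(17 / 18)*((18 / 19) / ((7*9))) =17 / 1197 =0.01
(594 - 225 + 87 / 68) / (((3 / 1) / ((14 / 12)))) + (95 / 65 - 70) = 400235 / 5304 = 75.46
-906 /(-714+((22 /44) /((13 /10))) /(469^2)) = 2590700658 /2041677997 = 1.27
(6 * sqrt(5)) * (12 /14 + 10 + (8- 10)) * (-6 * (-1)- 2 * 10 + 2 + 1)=-4092 * sqrt(5) /7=-1307.14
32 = 32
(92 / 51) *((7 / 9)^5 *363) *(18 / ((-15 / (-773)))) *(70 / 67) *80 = 323959641716480 / 22418937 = 14450267.72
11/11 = 1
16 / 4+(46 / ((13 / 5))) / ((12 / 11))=1577 / 78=20.22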